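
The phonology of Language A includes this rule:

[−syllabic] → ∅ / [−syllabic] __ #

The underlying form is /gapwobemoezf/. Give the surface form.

/f/ is the second consonant of a word-final cluster /zf/, so it deletes.
Surface form: [gapwobemoez].

gapwobemoez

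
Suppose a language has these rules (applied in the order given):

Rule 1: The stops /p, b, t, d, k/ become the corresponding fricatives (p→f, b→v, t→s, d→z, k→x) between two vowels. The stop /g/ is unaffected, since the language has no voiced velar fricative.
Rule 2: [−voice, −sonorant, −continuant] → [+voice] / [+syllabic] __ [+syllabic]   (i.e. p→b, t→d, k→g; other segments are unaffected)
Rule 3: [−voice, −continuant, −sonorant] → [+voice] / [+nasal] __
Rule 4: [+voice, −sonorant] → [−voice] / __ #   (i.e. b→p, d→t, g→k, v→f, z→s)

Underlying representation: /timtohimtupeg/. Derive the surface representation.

timdohimdufek

Rule 1 (intervocalic spirantization): /p/ is a stop between vowels /u/ and /e/, so it spirantizes to the fricative [f]. /timtohimtupeg/ → timtohimtufeg.
Rule 2 (intervocalic voicing): no segment meets the environment; /timtohimtufeg/ is unchanged.
Rule 3 (post-nasal voicing): /t/ is a voiceless stop immediately after the nasal /m/, so it voices to [d]. /t/ is a voiceless stop immediately after the nasal /m/, so it voices to [d]. /timtohimtufeg/ → timdohimdufeg.
Rule 4 (final devoicing): /g/ is a voiced obstruent in word-final position, so it devoices to [k]. /timdohimdufeg/ → timdohimdufek.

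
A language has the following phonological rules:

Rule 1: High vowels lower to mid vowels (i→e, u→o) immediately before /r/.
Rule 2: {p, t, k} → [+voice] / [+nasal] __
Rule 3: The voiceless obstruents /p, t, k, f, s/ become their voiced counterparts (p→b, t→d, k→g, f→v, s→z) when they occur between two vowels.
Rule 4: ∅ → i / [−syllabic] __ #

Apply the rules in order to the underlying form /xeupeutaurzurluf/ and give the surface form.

xeubeudaorzorlufi

Rule 1 (pre-rhotic lowering): /u/ is a high vowel immediately before /r/, so it lowers to [o]. /u/ is a high vowel immediately before /r/, so it lowers to [o]. /xeupeutaurzurluf/ → xeupeutaorzorluf.
Rule 2 (post-nasal voicing): no segment meets the environment; /xeupeutaorzorluf/ is unchanged.
Rule 3 (intervocalic voicing): /p/ is a voiceless obstruent between vowels /u/ and /e/, so it voices to [b]. /t/ is a voiceless obstruent between vowels /u/ and /a/, so it voices to [d]. /xeupeutaorzorluf/ → xeubeudaorzorluf.
Rule 4 (final i-epenthesis): the form ends in the consonant /f/, so [i] is inserted word-finally. /xeubeudaorzorluf/ → xeubeudaorzorlufi.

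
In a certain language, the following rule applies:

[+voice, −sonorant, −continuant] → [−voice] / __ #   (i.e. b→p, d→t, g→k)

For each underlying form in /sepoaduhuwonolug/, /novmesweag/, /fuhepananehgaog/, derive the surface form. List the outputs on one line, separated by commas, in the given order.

/sepoaduhuwonolug/: /g/ is a voiced stop in word-final position, so it devoices to [k]. → [sepoaduhuwonoluk].
/novmesweag/: /g/ is a voiced stop in word-final position, so it devoices to [k]. → [novmesweak].
/fuhepananehgaog/: /g/ is a voiced stop in word-final position, so it devoices to [k]. → [fuhepananehgaok].

sepoaduhuwonoluk, novmesweak, fuhepananehgaok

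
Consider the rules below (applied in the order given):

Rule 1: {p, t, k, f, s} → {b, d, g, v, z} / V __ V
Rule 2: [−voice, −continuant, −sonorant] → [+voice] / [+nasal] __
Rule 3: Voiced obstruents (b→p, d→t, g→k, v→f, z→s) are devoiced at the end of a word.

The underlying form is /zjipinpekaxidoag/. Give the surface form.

zjibinbegaxidoak

Rule 1 (intervocalic voicing): /p/ is a voiceless obstruent between vowels /i/ and /i/, so it voices to [b]. /k/ is a voiceless obstruent between vowels /e/ and /a/, so it voices to [g]. /zjipinpekaxidoag/ → zjibinpegaxidoag.
Rule 2 (post-nasal voicing): /p/ is a voiceless stop immediately after the nasal /n/, so it voices to [b]. /zjibinpegaxidoag/ → zjibinbegaxidoag.
Rule 3 (final devoicing): /g/ is a voiced obstruent in word-final position, so it devoices to [k]. /zjibinbegaxidoag/ → zjibinbegaxidoak.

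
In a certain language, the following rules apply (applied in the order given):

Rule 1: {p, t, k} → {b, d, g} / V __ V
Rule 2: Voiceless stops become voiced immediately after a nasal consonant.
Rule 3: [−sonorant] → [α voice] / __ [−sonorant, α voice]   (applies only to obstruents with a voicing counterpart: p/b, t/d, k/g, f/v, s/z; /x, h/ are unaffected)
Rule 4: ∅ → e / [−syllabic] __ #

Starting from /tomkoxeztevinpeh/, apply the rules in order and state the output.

Rule 1 (intervocalic voicing): no segment meets the environment; /tomkoxeztevinpeh/ is unchanged.
Rule 2 (post-nasal voicing): /k/ is a voiceless stop immediately after the nasal /m/, so it voices to [g]. /p/ is a voiceless stop immediately after the nasal /n/, so it voices to [b]. /tomkoxeztevinpeh/ → tomgoxeztevinbeh.
Rule 3 (regressive voicing assimilation): /z/ precedes the voiceless obstruent /t/, so it devoices to [s] by assimilation. /tomgoxeztevinbeh/ → tomgoxestevinbeh.
Rule 4 (final e-epenthesis): the form ends in the consonant /h/, so [e] is inserted word-finally. /tomgoxestevinbeh/ → tomgoxestevinbehe.

tomgoxestevinbehe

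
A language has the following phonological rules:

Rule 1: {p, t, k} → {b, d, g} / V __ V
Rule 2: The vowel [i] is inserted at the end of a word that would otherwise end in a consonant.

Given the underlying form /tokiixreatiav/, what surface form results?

Rule 1 (intervocalic voicing): /k/ is a voiceless stop between vowels /o/ and /i/, so it voices to [g]. /t/ is a voiceless stop between vowels /a/ and /i/, so it voices to [d]. /tokiixreatiav/ → togiixreadiav.
Rule 2 (final i-epenthesis): the form ends in the consonant /v/, so [i] is inserted word-finally. /togiixreadiav/ → togiixreadiavi.

togiixreadiavi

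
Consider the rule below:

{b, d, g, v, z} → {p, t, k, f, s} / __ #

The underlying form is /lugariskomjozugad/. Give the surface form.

lugariskomjozugat

Scanning /lugariskomjozugad/: /g/ at position 3 is not in the conditioning environment; /z/ at position 13 is not in the conditioning environment; /g/ at position 15 is not in the conditioning environment; /d/ is a voiced obstruent in word-final position, so it devoices to [t].
Result: [lugariskomjozugat].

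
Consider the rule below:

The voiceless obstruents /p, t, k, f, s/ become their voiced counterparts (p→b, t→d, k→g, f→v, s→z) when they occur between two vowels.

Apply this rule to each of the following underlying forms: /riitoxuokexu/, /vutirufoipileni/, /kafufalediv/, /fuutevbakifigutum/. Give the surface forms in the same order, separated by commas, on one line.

riidoxuogexu, vudiruvoibileni, kavuvalediv, fuudevbagivigudum

/riitoxuokexu/: /t/ is a voiceless obstruent between vowels /i/ and /o/, so it voices to [d]. /k/ is a voiceless obstruent between vowels /o/ and /e/, so it voices to [g]. → [riidoxuogexu].
/vutirufoipileni/: /t/ is a voiceless obstruent between vowels /u/ and /i/, so it voices to [d]. /f/ is a voiceless obstruent between vowels /u/ and /o/, so it voices to [v]. /p/ is a voiceless obstruent between vowels /i/ and /i/, so it voices to [b]. → [vudiruvoibileni].
/kafufalediv/: /f/ is a voiceless obstruent between vowels /a/ and /u/, so it voices to [v]. /f/ is a voiceless obstruent between vowels /u/ and /a/, so it voices to [v]. → [kavuvalediv].
/fuutevbakifigutum/: /t/ is a voiceless obstruent between vowels /u/ and /e/, so it voices to [d]. /k/ is a voiceless obstruent between vowels /a/ and /i/, so it voices to [g]. /f/ is a voiceless obstruent between vowels /i/ and /i/, so it voices to [v]. /t/ is a voiceless obstruent between vowels /u/ and /u/, so it voices to [d]. → [fuudevbagivigudum].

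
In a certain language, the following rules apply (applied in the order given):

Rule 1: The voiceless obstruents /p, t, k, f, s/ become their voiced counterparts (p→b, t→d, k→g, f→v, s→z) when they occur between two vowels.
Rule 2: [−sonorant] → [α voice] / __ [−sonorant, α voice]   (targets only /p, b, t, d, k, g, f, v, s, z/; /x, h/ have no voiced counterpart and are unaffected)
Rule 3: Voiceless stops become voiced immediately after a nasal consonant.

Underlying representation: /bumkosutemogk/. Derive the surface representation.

Rule 1 (intervocalic voicing): /s/ is a voiceless obstruent between vowels /o/ and /u/, so it voices to [z]. /t/ is a voiceless obstruent between vowels /u/ and /e/, so it voices to [d]. /bumkosutemogk/ → bumkozudemogk.
Rule 2 (regressive voicing assimilation): /g/ precedes the voiceless obstruent /k/, so it devoices to [k] by assimilation. /bumkozudemogk/ → bumkozudemokk.
Rule 3 (post-nasal voicing): /k/ is a voiceless stop immediately after the nasal /m/, so it voices to [g]. /bumkozudemokk/ → bumgozudemokk.

bumgozudemokk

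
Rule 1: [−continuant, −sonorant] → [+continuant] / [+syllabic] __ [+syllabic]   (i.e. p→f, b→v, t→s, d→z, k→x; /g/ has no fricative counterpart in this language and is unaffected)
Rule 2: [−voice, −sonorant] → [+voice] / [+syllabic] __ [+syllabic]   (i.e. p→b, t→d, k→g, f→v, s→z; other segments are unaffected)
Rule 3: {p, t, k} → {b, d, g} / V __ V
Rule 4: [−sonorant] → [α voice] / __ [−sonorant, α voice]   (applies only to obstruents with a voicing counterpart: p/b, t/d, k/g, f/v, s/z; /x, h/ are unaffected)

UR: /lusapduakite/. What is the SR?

Rule 1 (intervocalic spirantization): /k/ is a stop between vowels /a/ and /i/, so it spirantizes to the fricative [x]. /t/ is a stop between vowels /i/ and /e/, so it spirantizes to the fricative [s]. /lusapduakite/ → lusapduaxise.
Rule 2 (intervocalic voicing): /s/ is a voiceless obstruent between vowels /u/ and /a/, so it voices to [z]. /s/ is a voiceless obstruent between vowels /i/ and /e/, so it voices to [z]. /lusapduaxise/ → luzapduaxize.
Rule 3 (intervocalic voicing): no segment meets the environment; /luzapduaxize/ is unchanged.
Rule 4 (regressive voicing assimilation): /p/ precedes the voiced obstruent /d/, so it voices to [b] by assimilation. /luzapduaxize/ → luzabduaxize.

luzabduaxize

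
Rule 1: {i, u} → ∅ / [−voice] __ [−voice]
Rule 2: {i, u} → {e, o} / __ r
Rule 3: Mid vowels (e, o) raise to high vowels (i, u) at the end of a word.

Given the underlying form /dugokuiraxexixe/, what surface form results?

dugokueraxexxi

Rule 1 (high vowel syncope): /i/ is a high vowel flanked by voiceless consonants /x/ and /x/, so it deletes. /dugokuiraxexixe/ → dugokuiraxexxe.
Rule 2 (pre-rhotic lowering): /i/ is a high vowel immediately before /r/, so it lowers to [e]. /dugokuiraxexxe/ → dugokueraxexxe.
Rule 3 (final vowel raising): /e/ is a mid vowel in word-final position, so it raises to [i]. /dugokueraxexxe/ → dugokueraxexxi.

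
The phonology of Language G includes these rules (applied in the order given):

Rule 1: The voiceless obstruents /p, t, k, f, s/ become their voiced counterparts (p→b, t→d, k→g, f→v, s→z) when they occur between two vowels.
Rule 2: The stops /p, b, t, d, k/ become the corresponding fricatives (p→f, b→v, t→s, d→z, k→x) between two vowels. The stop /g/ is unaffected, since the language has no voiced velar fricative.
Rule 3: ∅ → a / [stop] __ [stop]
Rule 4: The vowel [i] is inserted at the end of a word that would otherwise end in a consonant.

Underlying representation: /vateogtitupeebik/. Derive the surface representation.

Rule 1 (intervocalic voicing): /t/ is a voiceless obstruent between vowels /a/ and /e/, so it voices to [d]. /t/ is a voiceless obstruent between vowels /i/ and /u/, so it voices to [d]. /p/ is a voiceless obstruent between vowels /u/ and /e/, so it voices to [b]. /vateogtitupeebik/ → vadeogtidubeebik.
Rule 2 (intervocalic spirantization): /d/ is a stop between vowels /a/ and /e/, so it spirantizes to the fricative [z]. /d/ is a stop between vowels /i/ and /u/, so it spirantizes to the fricative [z]. /b/ is a stop between vowels /u/ and /e/, so it spirantizes to the fricative [v]. /b/ is a stop between vowels /e/ and /i/, so it spirantizes to the fricative [v]. /vadeogtidubeebik/ → vazeogtizuveevik.
Rule 3 (stop-cluster a-epenthesis): /g/ and /t/ form a stop–stop cluster, so [a] is inserted between them. /vazeogtizuveevik/ → vazeogatizuveevik.
Rule 4 (final i-epenthesis): the form ends in the consonant /k/, so [i] is inserted word-finally. /vazeogatizuveevik/ → vazeogatizuveeviki.

vazeogatizuveeviki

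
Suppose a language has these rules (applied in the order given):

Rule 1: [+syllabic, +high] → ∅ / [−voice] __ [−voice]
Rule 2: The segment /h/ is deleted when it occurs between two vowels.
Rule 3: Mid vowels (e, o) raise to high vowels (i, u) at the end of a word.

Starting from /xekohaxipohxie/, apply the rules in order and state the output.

xekoaxpohxii

Rule 1 (high vowel syncope): /i/ is a high vowel flanked by voiceless consonants /x/ and /p/, so it deletes. /xekohaxipohxie/ → xekohaxpohxie.
Rule 2 (intervocalic h-deletion): /h/ occurs between vowels /o/ and /a/, so it deletes. /xekohaxpohxie/ → xekoaxpohxie.
Rule 3 (final vowel raising): /e/ is a mid vowel in word-final position, so it raises to [i]. /xekoaxpohxie/ → xekoaxpohxii.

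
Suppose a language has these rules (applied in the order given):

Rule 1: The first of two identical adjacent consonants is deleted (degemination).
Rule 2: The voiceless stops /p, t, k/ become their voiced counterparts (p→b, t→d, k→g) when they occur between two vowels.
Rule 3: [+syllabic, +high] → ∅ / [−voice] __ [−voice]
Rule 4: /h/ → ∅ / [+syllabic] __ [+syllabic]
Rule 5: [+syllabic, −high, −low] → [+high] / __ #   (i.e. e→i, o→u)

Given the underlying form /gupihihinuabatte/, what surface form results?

Rule 1 (degemination): /tt/ is a geminate; the first /t/ deletes. /gupihihinuabatte/ → gupihihinuabate.
Rule 2 (intervocalic voicing): /p/ is a voiceless stop between vowels /u/ and /i/, so it voices to [b]. /t/ is a voiceless stop between vowels /a/ and /e/, so it voices to [d]. /gupihihinuabate/ → gubihihinuabade.
Rule 3 (high vowel syncope): /i/ is a high vowel flanked by voiceless consonants /h/ and /h/, so it deletes. /gubihihinuabade/ → gubihhinuabade.
Rule 4 (intervocalic h-deletion): no segment meets the environment; /gubihhinuabade/ is unchanged.
Rule 5 (final vowel raising): /e/ is a mid vowel in word-final position, so it raises to [i]. /gubihhinuabade/ → gubihhinuabadi.

gubihhinuabadi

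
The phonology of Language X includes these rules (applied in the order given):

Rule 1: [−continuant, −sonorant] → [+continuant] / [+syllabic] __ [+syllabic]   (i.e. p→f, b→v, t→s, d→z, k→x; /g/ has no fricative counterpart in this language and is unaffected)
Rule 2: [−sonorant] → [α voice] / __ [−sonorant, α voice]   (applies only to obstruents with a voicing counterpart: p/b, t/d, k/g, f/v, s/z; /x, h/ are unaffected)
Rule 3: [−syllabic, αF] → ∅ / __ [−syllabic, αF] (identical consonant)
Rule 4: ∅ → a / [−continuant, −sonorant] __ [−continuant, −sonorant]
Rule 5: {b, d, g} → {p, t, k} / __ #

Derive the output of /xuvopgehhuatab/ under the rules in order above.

Rule 1 (intervocalic spirantization): /t/ is a stop between vowels /a/ and /a/, so it spirantizes to the fricative [s]. /xuvopgehhuatab/ → xuvopgehhuasab.
Rule 2 (regressive voicing assimilation): /p/ precedes the voiced obstruent /g/, so it voices to [b] by assimilation. /xuvopgehhuasab/ → xuvobgehhuasab.
Rule 3 (degemination): /hh/ is a geminate; the first /h/ deletes. /xuvobgehhuasab/ → xuvobgehuasab.
Rule 4 (stop-cluster a-epenthesis): /b/ and /g/ form a stop–stop cluster, so [a] is inserted between them. /xuvobgehuasab/ → xuvobagehuasab.
Rule 5 (final devoicing): /b/ is a voiced stop in word-final position, so it devoices to [p]. /xuvobagehuasab/ → xuvobagehuasap.

xuvobagehuasap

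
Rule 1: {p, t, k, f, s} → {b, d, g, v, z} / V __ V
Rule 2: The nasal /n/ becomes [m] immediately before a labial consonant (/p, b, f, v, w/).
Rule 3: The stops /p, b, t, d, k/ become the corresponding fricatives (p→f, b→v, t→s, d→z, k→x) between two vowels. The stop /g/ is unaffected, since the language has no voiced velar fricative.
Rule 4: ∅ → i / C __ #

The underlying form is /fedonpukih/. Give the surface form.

Rule 1 (intervocalic voicing): /k/ is a voiceless obstruent between vowels /u/ and /i/, so it voices to [g]. /fedonpukih/ → fedonpugih.
Rule 2 (nasal place assimilation): /n/ precedes the labial consonant /p/, so it assimilates in place to [m]. /fedonpugih/ → fedompugih.
Rule 3 (intervocalic spirantization): /d/ is a stop between vowels /e/ and /o/, so it spirantizes to the fricative [z]. /fedompugih/ → fezompugih.
Rule 4 (final i-epenthesis): the form ends in the consonant /h/, so [i] is inserted word-finally. /fezompugih/ → fezompugihi.

fezompugihi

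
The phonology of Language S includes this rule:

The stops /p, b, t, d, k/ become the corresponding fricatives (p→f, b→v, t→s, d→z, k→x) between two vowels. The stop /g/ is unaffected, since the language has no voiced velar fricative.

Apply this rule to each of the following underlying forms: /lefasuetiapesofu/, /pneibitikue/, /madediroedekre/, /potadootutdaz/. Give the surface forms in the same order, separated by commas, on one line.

lefasuesiafesofu, pneivisixue, mazeziroezekre, posazoosutdaz

/lefasuetiapesofu/: /t/ is a stop between vowels /e/ and /i/, so it spirantizes to the fricative [s]. /p/ is a stop between vowels /a/ and /e/, so it spirantizes to the fricative [f]. → [lefasuesiafesofu].
/pneibitikue/: /b/ is a stop between vowels /i/ and /i/, so it spirantizes to the fricative [v]. /t/ is a stop between vowels /i/ and /i/, so it spirantizes to the fricative [s]. /k/ is a stop between vowels /i/ and /u/, so it spirantizes to the fricative [x]. → [pneivisixue].
/madediroedekre/: /d/ is a stop between vowels /a/ and /e/, so it spirantizes to the fricative [z]. /d/ is a stop between vowels /e/ and /i/, so it spirantizes to the fricative [z]. /d/ is a stop between vowels /e/ and /e/, so it spirantizes to the fricative [z]. → [mazeziroezekre].
/potadootutdaz/: /t/ is a stop between vowels /o/ and /a/, so it spirantizes to the fricative [s]. /d/ is a stop between vowels /a/ and /o/, so it spirantizes to the fricative [z]. /t/ is a stop between vowels /o/ and /u/, so it spirantizes to the fricative [s]. → [posazoosutdaz].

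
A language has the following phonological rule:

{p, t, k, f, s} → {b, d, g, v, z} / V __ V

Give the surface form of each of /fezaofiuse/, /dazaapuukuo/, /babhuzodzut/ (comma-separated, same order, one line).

fezaoviuze, dazaabuuguo, babhuzodzut

/fezaofiuse/: /f/ is a voiceless obstruent between vowels /o/ and /i/, so it voices to [v]. /s/ is a voiceless obstruent between vowels /u/ and /e/, so it voices to [z]. → [fezaoviuze].
/dazaapuukuo/: /p/ is a voiceless obstruent between vowels /a/ and /u/, so it voices to [b]. /k/ is a voiceless obstruent between vowels /u/ and /u/, so it voices to [g]. → [dazaabuuguo].
/babhuzodzut/: the rule's environment is not met; surfaces unchanged as [babhuzodzut].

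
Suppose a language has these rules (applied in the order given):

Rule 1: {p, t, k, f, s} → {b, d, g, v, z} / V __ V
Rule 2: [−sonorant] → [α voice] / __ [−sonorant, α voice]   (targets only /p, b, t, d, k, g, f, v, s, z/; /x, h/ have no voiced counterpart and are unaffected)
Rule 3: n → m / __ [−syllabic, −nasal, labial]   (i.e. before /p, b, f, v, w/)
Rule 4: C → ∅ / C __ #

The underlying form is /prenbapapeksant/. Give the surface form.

Rule 1 (intervocalic voicing): /p/ is a voiceless obstruent between vowels /a/ and /a/, so it voices to [b]. /p/ is a voiceless obstruent between vowels /a/ and /e/, so it voices to [b]. /prenbapapeksant/ → prenbababeksant.
Rule 2 (regressive voicing assimilation): no segment meets the environment; /prenbababeksant/ is unchanged.
Rule 3 (nasal place assimilation): /n/ precedes the labial consonant /b/, so it assimilates in place to [m]. /prenbababeksant/ → prembababeksant.
Rule 4 (final cluster simplification): /t/ is the second consonant of a word-final cluster /nt/, so it deletes. /prembababeksant/ → prembababeksan.

prembababeksan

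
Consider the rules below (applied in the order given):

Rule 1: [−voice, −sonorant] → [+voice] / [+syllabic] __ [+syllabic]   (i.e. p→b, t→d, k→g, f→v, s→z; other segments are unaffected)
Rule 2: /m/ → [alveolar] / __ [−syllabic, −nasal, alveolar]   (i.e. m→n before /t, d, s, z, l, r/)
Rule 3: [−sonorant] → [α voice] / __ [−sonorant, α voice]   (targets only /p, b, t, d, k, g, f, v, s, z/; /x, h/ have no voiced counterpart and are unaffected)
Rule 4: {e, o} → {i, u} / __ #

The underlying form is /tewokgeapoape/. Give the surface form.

tewoggeaboabi

Rule 1 (intervocalic voicing): /p/ is a voiceless obstruent between vowels /a/ and /o/, so it voices to [b]. /p/ is a voiceless obstruent between vowels /a/ and /e/, so it voices to [b]. /tewokgeapoape/ → tewokgeaboabe.
Rule 2 (nasal place assimilation): no segment meets the environment; /tewokgeaboabe/ is unchanged.
Rule 3 (regressive voicing assimilation): /k/ precedes the voiced obstruent /g/, so it voices to [g] by assimilation. /tewokgeaboabe/ → tewoggeaboabe.
Rule 4 (final vowel raising): /e/ is a mid vowel in word-final position, so it raises to [i]. /tewoggeaboabe/ → tewoggeaboabi.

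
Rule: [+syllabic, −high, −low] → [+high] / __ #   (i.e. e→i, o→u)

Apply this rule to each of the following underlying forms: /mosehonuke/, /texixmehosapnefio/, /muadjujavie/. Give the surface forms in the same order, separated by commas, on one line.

/mosehonuke/: /e/ is a mid vowel in word-final position, so it raises to [i]. → [mosehonuki].
/texixmehosapnefio/: /o/ is a mid vowel in word-final position, so it raises to [u]. → [texixmehosapnefiu].
/muadjujavie/: /e/ is a mid vowel in word-final position, so it raises to [i]. → [muadjujavii].

mosehonuki, texixmehosapnefiu, muadjujavii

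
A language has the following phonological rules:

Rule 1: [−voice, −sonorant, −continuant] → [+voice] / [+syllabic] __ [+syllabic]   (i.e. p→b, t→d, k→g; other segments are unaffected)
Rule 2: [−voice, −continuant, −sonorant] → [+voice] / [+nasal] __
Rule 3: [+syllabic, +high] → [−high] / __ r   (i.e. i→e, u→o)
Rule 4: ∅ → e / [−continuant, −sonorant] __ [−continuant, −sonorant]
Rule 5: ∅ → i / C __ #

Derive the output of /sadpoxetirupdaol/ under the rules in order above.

Rule 1 (intervocalic voicing): /t/ is a voiceless stop between vowels /e/ and /i/, so it voices to [d]. /sadpoxetirupdaol/ → sadpoxedirupdaol.
Rule 2 (post-nasal voicing): no segment meets the environment; /sadpoxedirupdaol/ is unchanged.
Rule 3 (pre-rhotic lowering): /i/ is a high vowel immediately before /r/, so it lowers to [e]. /sadpoxedirupdaol/ → sadpoxederupdaol.
Rule 4 (stop-cluster e-epenthesis): /d/ and /p/ form a stop–stop cluster, so [e] is inserted between them. /p/ and /d/ form a stop–stop cluster, so [e] is inserted between them. /sadpoxederupdaol/ → sadepoxederupedaol.
Rule 5 (final i-epenthesis): the form ends in the consonant /l/, so [i] is inserted word-finally. /sadepoxederupedaol/ → sadepoxederupedaoli.

sadepoxederupedaoli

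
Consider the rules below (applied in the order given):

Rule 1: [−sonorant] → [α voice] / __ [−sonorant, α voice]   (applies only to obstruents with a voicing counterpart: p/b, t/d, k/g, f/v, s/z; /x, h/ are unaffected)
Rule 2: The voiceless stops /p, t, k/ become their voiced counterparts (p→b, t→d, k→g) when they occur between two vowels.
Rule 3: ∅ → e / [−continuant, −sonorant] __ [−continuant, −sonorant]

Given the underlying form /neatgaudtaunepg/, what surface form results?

Rule 1 (regressive voicing assimilation): /t/ precedes the voiced obstruent /g/, so it voices to [d] by assimilation. /d/ precedes the voiceless obstruent /t/, so it devoices to [t] by assimilation. /p/ precedes the voiced obstruent /g/, so it voices to [b] by assimilation. /neatgaudtaunepg/ → neadgauttaunebg.
Rule 2 (intervocalic voicing): no segment meets the environment; /neadgauttaunebg/ is unchanged.
Rule 3 (stop-cluster e-epenthesis): /d/ and /g/ form a stop–stop cluster, so [e] is inserted between them. /t/ and /t/ form a stop–stop cluster, so [e] is inserted between them. /b/ and /g/ form a stop–stop cluster, so [e] is inserted between them. /neadgauttaunebg/ → neadegautetaunebeg.

neadegautetaunebeg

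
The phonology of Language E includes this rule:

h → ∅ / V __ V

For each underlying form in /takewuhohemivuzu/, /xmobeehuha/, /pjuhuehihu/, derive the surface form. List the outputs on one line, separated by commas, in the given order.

takewuoemivuzu, xmobeeua, pjuueiu

/takewuhohemivuzu/: /h/ occurs between vowels /u/ and /o/, so it deletes. /h/ occurs between vowels /o/ and /e/, so it deletes. → [takewuoemivuzu].
/xmobeehuha/: /h/ occurs between vowels /e/ and /u/, so it deletes. /h/ occurs between vowels /u/ and /a/, so it deletes. → [xmobeeua].
/pjuhuehihu/: /h/ occurs between vowels /u/ and /u/, so it deletes. /h/ occurs between vowels /e/ and /i/, so it deletes. /h/ occurs between vowels /i/ and /u/, so it deletes. → [pjuueiu].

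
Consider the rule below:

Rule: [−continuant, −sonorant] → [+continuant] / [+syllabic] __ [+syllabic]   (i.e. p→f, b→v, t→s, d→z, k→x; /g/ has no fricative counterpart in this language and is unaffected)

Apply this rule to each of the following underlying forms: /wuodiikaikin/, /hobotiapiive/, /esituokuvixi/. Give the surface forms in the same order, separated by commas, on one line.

/wuodiikaikin/: /d/ is a stop between vowels /o/ and /i/, so it spirantizes to the fricative [z]. /k/ is a stop between vowels /i/ and /a/, so it spirantizes to the fricative [x]. /k/ is a stop between vowels /i/ and /i/, so it spirantizes to the fricative [x]. → [wuoziixaixin].
/hobotiapiive/: /b/ is a stop between vowels /o/ and /o/, so it spirantizes to the fricative [v]. /t/ is a stop between vowels /o/ and /i/, so it spirantizes to the fricative [s]. /p/ is a stop between vowels /a/ and /i/, so it spirantizes to the fricative [f]. → [hovosiafiive].
/esituokuvixi/: /t/ is a stop between vowels /i/ and /u/, so it spirantizes to the fricative [s]. /k/ is a stop between vowels /o/ and /u/, so it spirantizes to the fricative [x]. → [esisuoxuvixi].

wuoziixaixin, hovosiafiive, esisuoxuvixi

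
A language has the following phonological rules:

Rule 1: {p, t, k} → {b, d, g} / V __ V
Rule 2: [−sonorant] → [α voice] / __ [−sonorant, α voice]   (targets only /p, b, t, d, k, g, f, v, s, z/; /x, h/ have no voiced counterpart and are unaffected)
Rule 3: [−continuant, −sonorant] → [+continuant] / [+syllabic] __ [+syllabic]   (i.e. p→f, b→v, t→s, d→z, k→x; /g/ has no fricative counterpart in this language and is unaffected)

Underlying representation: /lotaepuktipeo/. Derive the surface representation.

Rule 1 (intervocalic voicing): /t/ is a voiceless stop between vowels /o/ and /a/, so it voices to [d]. /p/ is a voiceless stop between vowels /e/ and /u/, so it voices to [b]. /p/ is a voiceless stop between vowels /i/ and /e/, so it voices to [b]. /lotaepuktipeo/ → lodaebuktibeo.
Rule 2 (regressive voicing assimilation): no segment meets the environment; /lodaebuktibeo/ is unchanged.
Rule 3 (intervocalic spirantization): /d/ is a stop between vowels /o/ and /a/, so it spirantizes to the fricative [z]. /b/ is a stop between vowels /e/ and /u/, so it spirantizes to the fricative [v]. /b/ is a stop between vowels /i/ and /e/, so it spirantizes to the fricative [v]. /lodaebuktibeo/ → lozaevuktiveo.

lozaevuktiveo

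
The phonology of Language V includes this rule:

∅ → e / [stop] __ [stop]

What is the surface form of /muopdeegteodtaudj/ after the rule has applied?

muopedeegeteodetaudj

/p/ and /d/ form a stop–stop cluster, so [e] is inserted between them.
/g/ and /t/ form a stop–stop cluster, so [e] is inserted between them.
/d/ and /t/ form a stop–stop cluster, so [e] is inserted between them.
Surface form: [muopedeegeteodetaudj].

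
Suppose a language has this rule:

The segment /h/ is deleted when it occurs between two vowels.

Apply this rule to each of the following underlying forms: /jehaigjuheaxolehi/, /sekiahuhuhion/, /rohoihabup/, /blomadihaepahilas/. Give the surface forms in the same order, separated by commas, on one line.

/jehaigjuheaxolehi/: /h/ occurs between vowels /e/ and /a/, so it deletes. /h/ occurs between vowels /u/ and /e/, so it deletes. /h/ occurs between vowels /e/ and /i/, so it deletes. → [jeaigjueaxolei].
/sekiahuhuhion/: /h/ occurs between vowels /a/ and /u/, so it deletes. /h/ occurs between vowels /u/ and /u/, so it deletes. /h/ occurs between vowels /u/ and /i/, so it deletes. → [sekiauuion].
/rohoihabup/: /h/ occurs between vowels /o/ and /o/, so it deletes. /h/ occurs between vowels /i/ and /a/, so it deletes. → [rooiabup].
/blomadihaepahilas/: /h/ occurs between vowels /i/ and /a/, so it deletes. /h/ occurs between vowels /a/ and /i/, so it deletes. → [blomadiaepailas].

jeaigjueaxolei, sekiauuion, rooiabup, blomadiaepailas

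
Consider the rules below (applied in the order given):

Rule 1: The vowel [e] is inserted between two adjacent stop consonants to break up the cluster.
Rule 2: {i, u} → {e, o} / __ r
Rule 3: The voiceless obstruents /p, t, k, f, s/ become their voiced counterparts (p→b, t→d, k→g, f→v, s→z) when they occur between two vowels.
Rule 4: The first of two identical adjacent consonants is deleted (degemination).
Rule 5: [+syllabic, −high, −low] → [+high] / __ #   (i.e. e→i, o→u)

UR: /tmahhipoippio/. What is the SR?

tmahiboibebiu

Rule 1 (stop-cluster e-epenthesis): /p/ and /p/ form a stop–stop cluster, so [e] is inserted between them. /tmahhipoippio/ → tmahhipoipepio.
Rule 2 (pre-rhotic lowering): no segment meets the environment; /tmahhipoipepio/ is unchanged.
Rule 3 (intervocalic voicing): /p/ is a voiceless obstruent between vowels /i/ and /o/, so it voices to [b]. /p/ is a voiceless obstruent between vowels /i/ and /e/, so it voices to [b]. /p/ is a voiceless obstruent between vowels /e/ and /i/, so it voices to [b]. /tmahhipoipepio/ → tmahhiboibebio.
Rule 4 (degemination): /hh/ is a geminate; the first /h/ deletes. /tmahhiboibebio/ → tmahiboibebio.
Rule 5 (final vowel raising): /o/ is a mid vowel in word-final position, so it raises to [u]. /tmahiboibebio/ → tmahiboibebiu.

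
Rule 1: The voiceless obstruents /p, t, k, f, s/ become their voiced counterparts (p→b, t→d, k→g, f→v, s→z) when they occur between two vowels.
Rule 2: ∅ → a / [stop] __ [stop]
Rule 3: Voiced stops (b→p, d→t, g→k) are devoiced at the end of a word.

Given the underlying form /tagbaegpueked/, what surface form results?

Rule 1 (intervocalic voicing): /k/ is a voiceless obstruent between vowels /e/ and /e/, so it voices to [g]. /tagbaegpueked/ → tagbaegpueged.
Rule 2 (stop-cluster a-epenthesis): /g/ and /b/ form a stop–stop cluster, so [a] is inserted between them. /g/ and /p/ form a stop–stop cluster, so [a] is inserted between them. /tagbaegpueged/ → tagabaegapueged.
Rule 3 (final devoicing): /d/ is a voiced stop in word-final position, so it devoices to [t]. /tagabaegapueged/ → tagabaegapueget.

tagabaegapueget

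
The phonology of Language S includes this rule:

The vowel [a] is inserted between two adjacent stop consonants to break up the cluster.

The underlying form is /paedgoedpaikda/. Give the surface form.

/d/ and /g/ form a stop–stop cluster, so [a] is inserted between them.
/d/ and /p/ form a stop–stop cluster, so [a] is inserted between them.
/k/ and /d/ form a stop–stop cluster, so [a] is inserted between them.
Surface form: [paedagoedapaikada].

paedagoedapaikada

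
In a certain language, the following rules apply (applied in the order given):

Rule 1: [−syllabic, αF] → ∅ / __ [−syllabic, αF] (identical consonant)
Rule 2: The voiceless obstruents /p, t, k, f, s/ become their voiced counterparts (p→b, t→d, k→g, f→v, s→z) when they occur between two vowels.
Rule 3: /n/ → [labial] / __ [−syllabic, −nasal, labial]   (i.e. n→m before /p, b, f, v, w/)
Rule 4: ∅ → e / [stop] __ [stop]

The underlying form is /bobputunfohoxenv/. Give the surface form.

bobepudumfohoxemv

Rule 1 (degemination): no segment meets the environment; /bobputunfohoxenv/ is unchanged.
Rule 2 (intervocalic voicing): /t/ is a voiceless obstruent between vowels /u/ and /u/, so it voices to [d]. /bobputunfohoxenv/ → bobpudunfohoxenv.
Rule 3 (nasal place assimilation): /n/ precedes the labial consonant /f/, so it assimilates in place to [m]. /n/ precedes the labial consonant /v/, so it assimilates in place to [m]. /bobpudunfohoxenv/ → bobpudumfohoxemv.
Rule 4 (stop-cluster e-epenthesis): /b/ and /p/ form a stop–stop cluster, so [e] is inserted between them. /bobpudumfohoxemv/ → bobepudumfohoxemv.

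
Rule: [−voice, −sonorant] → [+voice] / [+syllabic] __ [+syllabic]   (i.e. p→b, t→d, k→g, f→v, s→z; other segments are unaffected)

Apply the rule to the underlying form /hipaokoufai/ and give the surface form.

/p/ is a voiceless obstruent between vowels /i/ and /a/, so it voices to [b].
/k/ is a voiceless obstruent between vowels /o/ and /o/, so it voices to [g].
/f/ is a voiceless obstruent between vowels /u/ and /a/, so it voices to [v].
Surface form: [hibaogouvai].

hibaogouvai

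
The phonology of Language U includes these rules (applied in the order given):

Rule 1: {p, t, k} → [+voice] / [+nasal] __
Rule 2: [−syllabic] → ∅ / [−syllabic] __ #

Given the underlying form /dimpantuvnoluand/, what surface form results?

Rule 1 (post-nasal voicing): /p/ is a voiceless stop immediately after the nasal /m/, so it voices to [b]. /t/ is a voiceless stop immediately after the nasal /n/, so it voices to [d]. /dimpantuvnoluand/ → dimbanduvnoluand.
Rule 2 (final cluster simplification): /d/ is the second consonant of a word-final cluster /nd/, so it deletes. /dimbanduvnoluand/ → dimbanduvnoluan.

dimbanduvnoluan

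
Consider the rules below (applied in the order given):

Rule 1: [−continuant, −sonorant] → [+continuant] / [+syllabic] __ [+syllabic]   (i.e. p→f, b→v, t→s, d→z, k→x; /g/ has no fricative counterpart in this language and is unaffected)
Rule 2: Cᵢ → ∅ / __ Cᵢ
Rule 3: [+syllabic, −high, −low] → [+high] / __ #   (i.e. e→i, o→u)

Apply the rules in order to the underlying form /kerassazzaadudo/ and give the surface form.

kerasazaazuzu

Rule 1 (intervocalic spirantization): /d/ is a stop between vowels /a/ and /u/, so it spirantizes to the fricative [z]. /d/ is a stop between vowels /u/ and /o/, so it spirantizes to the fricative [z]. /kerassazzaadudo/ → kerassazzaazuzo.
Rule 2 (degemination): /ss/ is a geminate; the first /s/ deletes. /zz/ is a geminate; the first /z/ deletes. /kerassazzaazuzo/ → kerasazaazuzo.
Rule 3 (final vowel raising): /o/ is a mid vowel in word-final position, so it raises to [u]. /kerasazaazuzo/ → kerasazaazuzu.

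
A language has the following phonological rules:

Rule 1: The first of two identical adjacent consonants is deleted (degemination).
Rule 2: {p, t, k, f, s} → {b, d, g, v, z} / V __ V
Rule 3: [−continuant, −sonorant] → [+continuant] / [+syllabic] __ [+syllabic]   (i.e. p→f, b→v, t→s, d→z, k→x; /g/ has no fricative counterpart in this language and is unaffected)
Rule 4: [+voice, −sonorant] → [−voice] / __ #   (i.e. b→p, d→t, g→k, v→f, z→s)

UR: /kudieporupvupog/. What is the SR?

Rule 1 (degemination): no segment meets the environment; /kudieporupvupog/ is unchanged.
Rule 2 (intervocalic voicing): /p/ is a voiceless obstruent between vowels /e/ and /o/, so it voices to [b]. /p/ is a voiceless obstruent between vowels /u/ and /o/, so it voices to [b]. /kudieporupvupog/ → kudieborupvubog.
Rule 3 (intervocalic spirantization): /d/ is a stop between vowels /u/ and /i/, so it spirantizes to the fricative [z]. /b/ is a stop between vowels /e/ and /o/, so it spirantizes to the fricative [v]. /b/ is a stop between vowels /u/ and /o/, so it spirantizes to the fricative [v]. /kudieborupvubog/ → kuzievorupvuvog.
Rule 4 (final devoicing): /g/ is a voiced obstruent in word-final position, so it devoices to [k]. /kuzievorupvuvog/ → kuzievorupvuvok.

kuzievorupvuvok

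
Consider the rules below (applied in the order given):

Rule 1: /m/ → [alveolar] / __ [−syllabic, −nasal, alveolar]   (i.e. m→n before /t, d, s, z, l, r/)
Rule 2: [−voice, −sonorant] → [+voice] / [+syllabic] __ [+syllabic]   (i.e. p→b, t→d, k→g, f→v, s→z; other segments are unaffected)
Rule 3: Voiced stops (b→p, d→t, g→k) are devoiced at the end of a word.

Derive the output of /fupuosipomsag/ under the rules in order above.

fubuozibonsak

Rule 1 (nasal place assimilation): /m/ precedes the alveolar consonant /s/, so it assimilates in place to [n]. /fupuosipomsag/ → fupuosiponsag.
Rule 2 (intervocalic voicing): /p/ is a voiceless obstruent between vowels /u/ and /u/, so it voices to [b]. /s/ is a voiceless obstruent between vowels /o/ and /i/, so it voices to [z]. /p/ is a voiceless obstruent between vowels /i/ and /o/, so it voices to [b]. /fupuosiponsag/ → fubuozibonsag.
Rule 3 (final devoicing): /g/ is a voiced stop in word-final position, so it devoices to [k]. /fubuozibonsag/ → fubuozibonsak.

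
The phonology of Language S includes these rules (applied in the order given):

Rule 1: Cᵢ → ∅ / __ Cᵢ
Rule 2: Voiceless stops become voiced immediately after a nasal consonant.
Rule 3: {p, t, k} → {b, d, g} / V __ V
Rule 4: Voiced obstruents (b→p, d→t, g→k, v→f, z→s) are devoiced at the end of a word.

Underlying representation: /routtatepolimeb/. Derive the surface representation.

roudadebolimep

Rule 1 (degemination): /tt/ is a geminate; the first /t/ deletes. /routtatepolimeb/ → routatepolimeb.
Rule 2 (post-nasal voicing): no segment meets the environment; /routatepolimeb/ is unchanged.
Rule 3 (intervocalic voicing): /t/ is a voiceless stop between vowels /u/ and /a/, so it voices to [d]. /t/ is a voiceless stop between vowels /a/ and /e/, so it voices to [d]. /p/ is a voiceless stop between vowels /e/ and /o/, so it voices to [b]. /routatepolimeb/ → roudadebolimeb.
Rule 4 (final devoicing): /b/ is a voiced obstruent in word-final position, so it devoices to [p]. /roudadebolimeb/ → roudadebolimep.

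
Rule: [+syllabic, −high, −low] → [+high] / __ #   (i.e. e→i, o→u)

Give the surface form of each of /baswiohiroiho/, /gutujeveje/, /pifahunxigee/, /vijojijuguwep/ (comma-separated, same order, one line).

baswiohiroihu, gutujeveji, pifahunxigei, vijojijuguwep

/baswiohiroiho/: /o/ is a mid vowel in word-final position, so it raises to [u]. → [baswiohiroihu].
/gutujeveje/: /e/ is a mid vowel in word-final position, so it raises to [i]. → [gutujeveji].
/pifahunxigee/: /e/ is a mid vowel in word-final position, so it raises to [i]. → [pifahunxigei].
/vijojijuguwep/: the rule's environment is not met; surfaces unchanged as [vijojijuguwep].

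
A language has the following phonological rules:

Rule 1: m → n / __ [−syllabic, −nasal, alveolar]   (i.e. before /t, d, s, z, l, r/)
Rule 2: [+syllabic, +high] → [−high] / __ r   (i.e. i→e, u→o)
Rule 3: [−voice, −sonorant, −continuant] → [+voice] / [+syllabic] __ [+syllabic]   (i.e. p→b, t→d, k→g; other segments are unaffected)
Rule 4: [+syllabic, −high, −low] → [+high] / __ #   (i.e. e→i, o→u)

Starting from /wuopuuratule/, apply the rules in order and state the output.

Rule 1 (nasal place assimilation): no segment meets the environment; /wuopuuratule/ is unchanged.
Rule 2 (pre-rhotic lowering): /u/ is a high vowel immediately before /r/, so it lowers to [o]. /wuopuuratule/ → wuopuoratule.
Rule 3 (intervocalic voicing): /p/ is a voiceless stop between vowels /o/ and /u/, so it voices to [b]. /t/ is a voiceless stop between vowels /a/ and /u/, so it voices to [d]. /wuopuoratule/ → wuobuoradule.
Rule 4 (final vowel raising): /e/ is a mid vowel in word-final position, so it raises to [i]. /wuobuoradule/ → wuobuoraduli.

wuobuoraduli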